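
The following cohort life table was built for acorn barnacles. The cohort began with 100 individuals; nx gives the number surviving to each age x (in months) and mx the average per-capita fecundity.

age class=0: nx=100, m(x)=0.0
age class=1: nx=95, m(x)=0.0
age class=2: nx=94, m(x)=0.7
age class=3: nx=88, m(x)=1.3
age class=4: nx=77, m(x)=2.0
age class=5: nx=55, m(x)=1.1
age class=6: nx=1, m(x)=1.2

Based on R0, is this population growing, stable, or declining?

growing

lx = nx/n0 = nx/100: 1, 0.95, 0.94, 0.88, 0.77, 0.55, 0.01
R0 = Σ lx·mx = 0 + 0 + 0.658 + 1.144 + 1.54 + 0.605 + 0.012 = 3.959
R0 > 1, so the population is growing.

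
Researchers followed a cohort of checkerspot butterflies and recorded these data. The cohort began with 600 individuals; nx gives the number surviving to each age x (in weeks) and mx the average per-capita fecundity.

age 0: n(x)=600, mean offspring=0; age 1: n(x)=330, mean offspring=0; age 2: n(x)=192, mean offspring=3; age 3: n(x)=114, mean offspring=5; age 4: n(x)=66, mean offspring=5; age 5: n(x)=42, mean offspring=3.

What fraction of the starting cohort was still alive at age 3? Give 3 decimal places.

l_3 = n_3/n_0 = 114/600 = 0.19 → 0.190

0.190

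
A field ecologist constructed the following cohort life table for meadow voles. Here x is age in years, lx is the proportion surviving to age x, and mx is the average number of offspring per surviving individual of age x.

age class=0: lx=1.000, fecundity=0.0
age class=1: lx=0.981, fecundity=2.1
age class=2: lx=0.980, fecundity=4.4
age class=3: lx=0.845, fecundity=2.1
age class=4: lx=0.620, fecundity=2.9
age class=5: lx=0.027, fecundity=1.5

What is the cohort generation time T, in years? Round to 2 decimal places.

2.34

lx·mx: 0, 2.0601, 4.312, 1.7745, 1.798, 0.0405 → R0 = 9.9851
x·lx·mx: 0, 2.0601, 8.624, 5.3235, 7.192, 0.2025 → Σ = 23.4021
T = 23.4021 / 9.9851 = 2.343702… → 2.34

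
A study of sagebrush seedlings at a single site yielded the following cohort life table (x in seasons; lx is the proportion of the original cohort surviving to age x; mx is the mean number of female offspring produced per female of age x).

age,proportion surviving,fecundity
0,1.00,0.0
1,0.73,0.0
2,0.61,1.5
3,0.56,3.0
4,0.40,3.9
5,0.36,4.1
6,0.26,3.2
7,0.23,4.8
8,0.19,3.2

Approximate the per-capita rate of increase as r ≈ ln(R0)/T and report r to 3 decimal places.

0.451

R0 = Σ lx·mx = 0 + 0 + 0.915 + 1.68 + 1.56 + 1.476 + 0.832 + 1.104 + 0.608 = 8.175
Σ x·lx·mx = 38.074; T = 38.074/8.175 = 4.65737…
r ≈ ln(R0)/T = ln(8.175)/4.65737… = 0.45113… → 0.451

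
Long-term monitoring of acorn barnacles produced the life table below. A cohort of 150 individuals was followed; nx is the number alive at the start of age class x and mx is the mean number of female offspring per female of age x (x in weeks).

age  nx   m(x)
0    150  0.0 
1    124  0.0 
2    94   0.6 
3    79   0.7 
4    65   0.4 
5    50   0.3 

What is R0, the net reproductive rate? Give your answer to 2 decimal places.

1.02

lx = nx/n0 = nx/150: 1, 0.82667…, 0.62667…, 0.52667…, 0.43333…, 0.33333…
lx·mx by age: 0, 0, 0.376…, 0.368667…, 0.173333…, 0.1…
R0 = Σ lx·mx = 1.018… → 1.02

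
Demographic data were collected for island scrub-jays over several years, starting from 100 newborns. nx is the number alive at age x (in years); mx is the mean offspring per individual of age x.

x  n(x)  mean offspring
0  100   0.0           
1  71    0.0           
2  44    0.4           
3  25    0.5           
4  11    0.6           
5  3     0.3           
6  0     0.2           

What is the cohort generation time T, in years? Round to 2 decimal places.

2.76

lx = nx/n0 = nx/100: 1, 0.71, 0.44, 0.25, 0.11, 0.03, 0
lx·mx: 0, 0, 0.176, 0.125, 0.066, 0.009, 0 → R0 = 0.376
x·lx·mx: 0, 0, 0.352, 0.375, 0.264, 0.045, 0 → Σ = 1.036
T = 1.036 / 0.376 = 2.755319… → 2.76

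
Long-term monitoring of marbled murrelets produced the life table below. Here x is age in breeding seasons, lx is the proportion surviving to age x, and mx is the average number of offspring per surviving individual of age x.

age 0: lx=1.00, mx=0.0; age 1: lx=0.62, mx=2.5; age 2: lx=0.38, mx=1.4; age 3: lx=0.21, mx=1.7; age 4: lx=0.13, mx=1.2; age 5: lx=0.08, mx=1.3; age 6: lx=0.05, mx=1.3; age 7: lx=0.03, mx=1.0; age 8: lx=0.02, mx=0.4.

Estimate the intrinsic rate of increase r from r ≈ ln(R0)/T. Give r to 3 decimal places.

0.526

R0 = Σ lx·mx = 0 + 1.55 + 0.532 + 0.357 + 0.156 + 0.104 + 0.065 + 0.03 + 0.008 = 2.802
Σ x·lx·mx = 5.493; T = 5.493/2.802 = 1.96039…
r ≈ ln(R0)/T = ln(2.802)/1.96039… = 0.52558… → 0.526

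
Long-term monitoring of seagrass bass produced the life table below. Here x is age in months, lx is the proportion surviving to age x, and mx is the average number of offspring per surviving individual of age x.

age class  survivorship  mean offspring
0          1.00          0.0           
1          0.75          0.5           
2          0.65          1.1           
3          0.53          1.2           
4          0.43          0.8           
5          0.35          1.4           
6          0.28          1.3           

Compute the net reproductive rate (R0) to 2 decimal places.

2.92

lx·mx by age: 0, 0.375, 0.715, 0.636, 0.344, 0.49, 0.364
R0 = Σ lx·mx = 2.924 → 2.92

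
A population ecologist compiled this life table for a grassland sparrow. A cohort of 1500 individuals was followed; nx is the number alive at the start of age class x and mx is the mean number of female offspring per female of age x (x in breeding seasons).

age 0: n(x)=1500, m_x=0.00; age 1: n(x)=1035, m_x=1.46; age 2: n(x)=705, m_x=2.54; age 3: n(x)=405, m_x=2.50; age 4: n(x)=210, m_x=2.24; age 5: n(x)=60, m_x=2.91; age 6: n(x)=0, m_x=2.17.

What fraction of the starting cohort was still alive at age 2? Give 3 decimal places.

l_2 = n_2/n_0 = 705/1500 = 0.47 → 0.470

0.470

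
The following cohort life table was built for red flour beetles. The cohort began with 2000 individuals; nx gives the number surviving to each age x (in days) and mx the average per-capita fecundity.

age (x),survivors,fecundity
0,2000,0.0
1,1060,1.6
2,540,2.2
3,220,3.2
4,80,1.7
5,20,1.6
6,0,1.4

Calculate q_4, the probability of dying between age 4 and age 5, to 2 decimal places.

lx = nx/n0 = nx/2000: 1, 0.53, 0.27, 0.11, 0.04, 0.01, 0
q_4 = (l_4 − l_5) / l_4 = (0.04 − 0.01) / 0.04
     = 0.03 / 0.04 = 0.75 → 0.75

0.75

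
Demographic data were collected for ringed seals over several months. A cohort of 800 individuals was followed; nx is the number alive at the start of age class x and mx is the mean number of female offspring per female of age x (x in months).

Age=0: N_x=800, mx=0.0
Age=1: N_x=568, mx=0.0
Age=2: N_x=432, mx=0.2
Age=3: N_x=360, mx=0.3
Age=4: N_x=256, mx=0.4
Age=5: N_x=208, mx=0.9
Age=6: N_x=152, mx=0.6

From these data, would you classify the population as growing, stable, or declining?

declining

lx = nx/n0 = nx/800: 1, 0.71, 0.54, 0.45, 0.32, 0.26, 0.19
R0 = Σ lx·mx = 0 + 0 + 0.108 + 0.135 + 0.128 + 0.234 + 0.114 = 0.719
R0 < 1, so the population is declining.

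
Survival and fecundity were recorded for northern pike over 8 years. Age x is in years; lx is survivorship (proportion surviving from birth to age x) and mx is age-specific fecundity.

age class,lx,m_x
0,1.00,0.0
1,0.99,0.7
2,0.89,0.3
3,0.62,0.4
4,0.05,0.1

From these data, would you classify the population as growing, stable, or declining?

R0 = Σ lx·mx = 0 + 0.693 + 0.267 + 0.248 + 0.005 = 1.213
R0 > 1, so the population is growing.

growing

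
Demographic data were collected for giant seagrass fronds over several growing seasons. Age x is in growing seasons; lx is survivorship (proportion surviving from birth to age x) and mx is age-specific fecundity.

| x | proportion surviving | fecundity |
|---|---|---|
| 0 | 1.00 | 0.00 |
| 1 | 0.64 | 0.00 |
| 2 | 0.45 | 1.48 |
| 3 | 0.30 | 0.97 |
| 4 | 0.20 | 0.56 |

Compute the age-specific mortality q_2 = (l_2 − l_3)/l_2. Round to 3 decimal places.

q_2 = (l_2 − l_3) / l_2 = (0.45 − 0.3) / 0.45
     = 0.15 / 0.45 = 0.333333… → 0.333

0.333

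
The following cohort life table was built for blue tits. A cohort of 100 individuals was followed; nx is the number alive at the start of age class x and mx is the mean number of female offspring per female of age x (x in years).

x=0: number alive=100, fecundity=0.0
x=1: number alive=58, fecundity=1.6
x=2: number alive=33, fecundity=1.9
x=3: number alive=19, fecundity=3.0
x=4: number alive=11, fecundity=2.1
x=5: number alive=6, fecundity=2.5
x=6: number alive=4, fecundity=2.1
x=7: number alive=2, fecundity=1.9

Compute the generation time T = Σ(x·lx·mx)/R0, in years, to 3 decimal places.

2.411

lx = nx/n0 = nx/100: 1, 0.58, 0.33, 0.19, 0.11, 0.06, 0.04, 0.02
lx·mx: 0, 0.928, 0.627, 0.57, 0.231, 0.15, 0.084, 0.038 → R0 = 2.628
x·lx·mx: 0, 0.928, 1.254, 1.71, 0.924, 0.75, 0.504, 0.266 → Σ = 6.336
T = 6.336 / 2.628 = 2.410959… → 2.411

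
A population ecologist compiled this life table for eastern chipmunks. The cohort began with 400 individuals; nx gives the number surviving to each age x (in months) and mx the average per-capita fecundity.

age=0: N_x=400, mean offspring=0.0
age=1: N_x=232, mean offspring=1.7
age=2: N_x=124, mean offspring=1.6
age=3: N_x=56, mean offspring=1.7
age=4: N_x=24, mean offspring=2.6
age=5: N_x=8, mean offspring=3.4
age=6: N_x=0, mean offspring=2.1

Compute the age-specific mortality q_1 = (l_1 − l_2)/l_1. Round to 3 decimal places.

lx = nx/n0 = nx/400: 1, 0.58, 0.31, 0.14, 0.06, 0.02, 0
q_1 = (l_1 − l_2) / l_1 = (0.58 − 0.31) / 0.58
     = 0.27 / 0.58 = 0.465517… → 0.466

0.466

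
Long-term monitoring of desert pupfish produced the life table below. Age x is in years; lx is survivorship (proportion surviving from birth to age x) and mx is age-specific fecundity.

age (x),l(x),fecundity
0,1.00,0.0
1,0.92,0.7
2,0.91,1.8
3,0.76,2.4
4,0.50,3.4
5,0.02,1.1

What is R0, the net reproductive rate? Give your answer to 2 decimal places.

5.83

lx·mx by age: 0, 0.644, 1.638, 1.824, 1.7, 0.022
R0 = Σ lx·mx = 5.828 → 5.83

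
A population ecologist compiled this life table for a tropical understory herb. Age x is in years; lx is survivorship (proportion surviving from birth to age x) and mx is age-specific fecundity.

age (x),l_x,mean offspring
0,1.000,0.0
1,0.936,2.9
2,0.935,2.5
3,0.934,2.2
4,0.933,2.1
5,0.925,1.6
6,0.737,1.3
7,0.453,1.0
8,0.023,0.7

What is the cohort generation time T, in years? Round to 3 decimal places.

3.160

lx·mx: 0, 2.7144, 2.3375, 2.0548, 1.9593, 1.48, 0.9581, 0.453, 0.0161 → R0 = 11.9732
x·lx·mx: 0, 2.7144, 4.675, 6.1644, 7.8372, 7.4, 5.7486, 3.171, 0.1288 → Σ = 37.8394
T = 37.8394 / 11.9732 = 3.160341… → 3.160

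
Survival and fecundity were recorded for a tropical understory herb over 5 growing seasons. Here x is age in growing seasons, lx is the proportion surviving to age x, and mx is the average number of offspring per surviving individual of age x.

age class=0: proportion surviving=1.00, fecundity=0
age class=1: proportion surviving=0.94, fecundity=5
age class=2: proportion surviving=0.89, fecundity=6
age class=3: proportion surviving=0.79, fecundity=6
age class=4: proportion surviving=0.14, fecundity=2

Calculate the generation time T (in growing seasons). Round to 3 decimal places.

2.040

lx·mx: 0, 4.7, 5.34, 4.74, 0.28 → R0 = 15.06
x·lx·mx: 0, 4.7, 10.68, 14.22, 1.12 → Σ = 30.72
T = 30.72 / 15.06 = 2.039841… → 2.040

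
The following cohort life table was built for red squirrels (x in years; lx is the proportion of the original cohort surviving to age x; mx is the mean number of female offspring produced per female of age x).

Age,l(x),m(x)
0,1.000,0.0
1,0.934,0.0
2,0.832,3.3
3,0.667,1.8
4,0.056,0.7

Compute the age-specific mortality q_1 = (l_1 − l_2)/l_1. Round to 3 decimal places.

0.109

q_1 = (l_1 − l_2) / l_1 = (0.934 − 0.832) / 0.934
     = 0.102 / 0.934 = 0.109208… → 0.109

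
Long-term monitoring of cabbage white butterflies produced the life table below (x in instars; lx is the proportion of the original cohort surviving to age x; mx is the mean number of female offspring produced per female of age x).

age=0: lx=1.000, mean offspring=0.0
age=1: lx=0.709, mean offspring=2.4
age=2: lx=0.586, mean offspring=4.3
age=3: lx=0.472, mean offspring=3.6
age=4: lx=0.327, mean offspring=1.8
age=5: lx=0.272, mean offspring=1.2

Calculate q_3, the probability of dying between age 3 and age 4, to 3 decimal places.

q_3 = (l_3 − l_4) / l_3 = (0.472 − 0.327) / 0.472
     = 0.145 / 0.472 = 0.307203… → 0.307

0.307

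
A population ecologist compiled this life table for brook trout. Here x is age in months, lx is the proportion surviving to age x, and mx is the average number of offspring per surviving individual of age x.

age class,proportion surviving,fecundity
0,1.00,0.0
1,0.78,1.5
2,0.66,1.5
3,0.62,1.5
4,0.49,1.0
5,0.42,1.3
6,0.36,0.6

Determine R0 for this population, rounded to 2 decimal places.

4.34

lx·mx by age: 0, 1.17, 0.99, 0.93, 0.49, 0.546, 0.216
R0 = Σ lx·mx = 4.342 → 4.34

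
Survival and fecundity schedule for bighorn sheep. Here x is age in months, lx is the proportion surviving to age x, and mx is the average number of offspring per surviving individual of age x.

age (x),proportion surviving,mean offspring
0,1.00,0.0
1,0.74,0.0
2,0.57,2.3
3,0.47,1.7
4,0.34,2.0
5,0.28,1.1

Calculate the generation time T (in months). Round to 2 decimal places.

lx·mx: 0, 0, 1.311, 0.799, 0.68, 0.308 → R0 = 3.098
x·lx·mx: 0, 0, 2.622, 2.397, 2.72, 1.54 → Σ = 9.279
T = 9.279 / 3.098 = 2.995158… → 3.00

3.00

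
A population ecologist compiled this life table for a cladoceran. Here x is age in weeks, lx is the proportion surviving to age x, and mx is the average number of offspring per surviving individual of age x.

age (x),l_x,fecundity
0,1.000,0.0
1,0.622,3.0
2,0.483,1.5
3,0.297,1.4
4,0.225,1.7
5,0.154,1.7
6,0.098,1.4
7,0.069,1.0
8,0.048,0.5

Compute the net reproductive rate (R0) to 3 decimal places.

lx·mx by age: 0, 1.866, 0.7245, 0.4158, 0.3825, 0.2618, 0.1372, 0.069, 0.024
R0 = Σ lx·mx = 3.8808 → 3.881

3.881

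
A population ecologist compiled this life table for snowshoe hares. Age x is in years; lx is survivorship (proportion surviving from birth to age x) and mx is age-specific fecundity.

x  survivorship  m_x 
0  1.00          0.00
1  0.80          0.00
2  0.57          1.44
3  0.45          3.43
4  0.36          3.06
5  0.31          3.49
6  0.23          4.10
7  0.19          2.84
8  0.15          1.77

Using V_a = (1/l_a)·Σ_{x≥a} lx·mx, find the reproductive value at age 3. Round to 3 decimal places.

12.167

lx·mx for x ≥ 3: 1.5435, 1.1016, 1.0819, 0.943, 0.5396, 0.2655 → sum = 5.4751
V_3 = 5.4751 / l_3 = 5.4751 / 0.45 = 12.166889… → 12.167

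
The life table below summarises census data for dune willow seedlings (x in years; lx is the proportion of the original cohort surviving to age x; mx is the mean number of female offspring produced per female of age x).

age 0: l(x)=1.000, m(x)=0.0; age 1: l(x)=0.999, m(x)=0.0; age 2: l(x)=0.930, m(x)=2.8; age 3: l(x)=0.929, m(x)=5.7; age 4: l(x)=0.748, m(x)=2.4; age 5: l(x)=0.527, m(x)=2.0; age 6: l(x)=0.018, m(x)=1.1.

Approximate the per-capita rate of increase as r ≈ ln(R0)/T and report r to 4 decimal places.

0.7602

R0 = Σ lx·mx = 0 + 0 + 2.604 + 5.2953 + 1.7952 + 1.054 + 0.0198 = 10.7683
Σ x·lx·mx = 33.6635; T = 33.6635/10.7683 = 3.12617…
r ≈ ln(R0)/T = ln(10.7683)/3.12617… = 0.76023… → 0.7602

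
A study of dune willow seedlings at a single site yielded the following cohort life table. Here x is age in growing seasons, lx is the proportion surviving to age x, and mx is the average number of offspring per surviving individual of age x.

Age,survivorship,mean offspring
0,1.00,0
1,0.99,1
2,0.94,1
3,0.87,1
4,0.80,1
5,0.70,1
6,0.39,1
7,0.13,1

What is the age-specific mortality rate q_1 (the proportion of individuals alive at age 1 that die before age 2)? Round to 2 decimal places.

q_1 = (l_1 − l_2) / l_1 = (0.99 − 0.94) / 0.99
     = 0.05 / 0.99 = 0.050505… → 0.05

0.05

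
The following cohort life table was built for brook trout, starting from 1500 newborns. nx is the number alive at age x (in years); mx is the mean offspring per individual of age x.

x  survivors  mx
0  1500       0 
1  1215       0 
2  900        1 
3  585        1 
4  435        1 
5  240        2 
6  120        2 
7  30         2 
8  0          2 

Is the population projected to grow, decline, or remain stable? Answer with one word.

lx = nx/n0 = nx/1500: 1, 0.81, 0.6, 0.39, 0.29, 0.16, 0.08, 0.02, 0
R0 = Σ lx·mx = 0 + 0 + 0.6 + 0.39 + 0.29 + 0.32 + 0.16 + 0.04 + 0 = 1.8
R0 > 1, so the population is growing.

growing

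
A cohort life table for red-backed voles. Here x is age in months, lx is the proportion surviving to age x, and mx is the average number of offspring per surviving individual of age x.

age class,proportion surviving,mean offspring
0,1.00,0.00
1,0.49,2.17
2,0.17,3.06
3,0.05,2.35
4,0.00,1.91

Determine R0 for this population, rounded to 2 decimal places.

lx·mx by age: 0, 1.0633, 0.5202, 0.1175, 0
R0 = Σ lx·mx = 1.701 → 1.70

1.70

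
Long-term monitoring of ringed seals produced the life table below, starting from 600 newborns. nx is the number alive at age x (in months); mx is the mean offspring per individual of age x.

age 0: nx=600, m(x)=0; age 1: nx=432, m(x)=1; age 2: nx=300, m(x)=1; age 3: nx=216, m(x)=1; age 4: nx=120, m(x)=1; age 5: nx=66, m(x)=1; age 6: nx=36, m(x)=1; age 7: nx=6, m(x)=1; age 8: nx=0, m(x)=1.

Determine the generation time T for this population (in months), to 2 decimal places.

lx = nx/n0 = nx/600: 1, 0.72, 0.5, 0.36, 0.2, 0.11, 0.06, 0.01, 0
lx·mx: 0, 0.72, 0.5, 0.36, 0.2, 0.11, 0.06, 0.01, 0 → R0 = 1.96
x·lx·mx: 0, 0.72, 1, 1.08, 0.8, 0.55, 0.36, 0.07, 0 → Σ = 4.58
T = 4.58 / 1.96 = 2.336735… → 2.34

2.34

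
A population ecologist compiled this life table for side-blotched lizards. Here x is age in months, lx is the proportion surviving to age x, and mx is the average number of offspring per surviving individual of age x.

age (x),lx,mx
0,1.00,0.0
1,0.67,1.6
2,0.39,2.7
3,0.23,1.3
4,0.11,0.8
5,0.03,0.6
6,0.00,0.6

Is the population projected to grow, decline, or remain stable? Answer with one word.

R0 = Σ lx·mx = 0 + 1.072 + 1.053 + 0.299 + 0.088 + 0.018 + 0 = 2.53
R0 > 1, so the population is growing.

growing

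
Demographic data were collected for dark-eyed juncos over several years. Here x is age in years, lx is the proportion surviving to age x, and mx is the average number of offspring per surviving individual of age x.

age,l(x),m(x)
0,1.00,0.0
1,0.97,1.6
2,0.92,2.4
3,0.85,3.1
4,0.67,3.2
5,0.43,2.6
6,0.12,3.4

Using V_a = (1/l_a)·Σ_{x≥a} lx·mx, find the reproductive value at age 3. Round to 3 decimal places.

lx·mx for x ≥ 3: 2.635, 2.144, 1.118, 0.408 → sum = 6.305
V_3 = 6.305 / l_3 = 6.305 / 0.85 = 7.417647… → 7.418

7.418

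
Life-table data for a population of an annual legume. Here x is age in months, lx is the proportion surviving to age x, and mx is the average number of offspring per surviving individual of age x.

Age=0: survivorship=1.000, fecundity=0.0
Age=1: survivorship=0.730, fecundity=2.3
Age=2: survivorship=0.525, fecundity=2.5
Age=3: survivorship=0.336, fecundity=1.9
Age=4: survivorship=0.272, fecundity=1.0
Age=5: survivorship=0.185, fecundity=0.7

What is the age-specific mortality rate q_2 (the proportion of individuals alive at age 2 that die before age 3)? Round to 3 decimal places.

q_2 = (l_2 − l_3) / l_2 = (0.525 − 0.336) / 0.525
     = 0.189 / 0.525 = 0.36 → 0.360

0.360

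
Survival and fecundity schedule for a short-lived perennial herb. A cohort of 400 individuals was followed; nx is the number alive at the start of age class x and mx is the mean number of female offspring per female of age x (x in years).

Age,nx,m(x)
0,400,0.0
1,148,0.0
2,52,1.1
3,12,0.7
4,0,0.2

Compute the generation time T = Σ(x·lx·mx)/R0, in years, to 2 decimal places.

lx = nx/n0 = nx/400: 1, 0.37, 0.13, 0.03, 0
lx·mx: 0, 0, 0.143, 0.021, 0 → R0 = 0.164
x·lx·mx: 0, 0, 0.286, 0.063, 0 → Σ = 0.349
T = 0.349 / 0.164 = 2.128049… → 2.13

2.13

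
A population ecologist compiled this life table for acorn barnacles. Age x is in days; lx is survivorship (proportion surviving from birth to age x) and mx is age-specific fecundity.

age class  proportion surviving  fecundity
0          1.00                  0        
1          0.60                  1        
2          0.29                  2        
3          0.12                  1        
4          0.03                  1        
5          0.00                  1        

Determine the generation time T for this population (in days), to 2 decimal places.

lx·mx: 0, 0.6, 0.58, 0.12, 0.03, 0 → R0 = 1.33
x·lx·mx: 0, 0.6, 1.16, 0.36, 0.12, 0 → Σ = 2.24
T = 2.24 / 1.33 = 1.684211… → 1.68

1.68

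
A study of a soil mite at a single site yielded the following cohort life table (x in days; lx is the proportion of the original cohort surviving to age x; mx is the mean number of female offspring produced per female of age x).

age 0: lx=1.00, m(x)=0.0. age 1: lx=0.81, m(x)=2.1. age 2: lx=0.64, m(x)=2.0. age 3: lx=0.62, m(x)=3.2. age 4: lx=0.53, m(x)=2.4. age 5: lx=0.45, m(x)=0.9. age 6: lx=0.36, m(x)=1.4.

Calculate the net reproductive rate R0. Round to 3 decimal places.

7.146

lx·mx by age: 0, 1.701, 1.28, 1.984, 1.272, 0.405, 0.504
R0 = Σ lx·mx = 7.146 → 7.146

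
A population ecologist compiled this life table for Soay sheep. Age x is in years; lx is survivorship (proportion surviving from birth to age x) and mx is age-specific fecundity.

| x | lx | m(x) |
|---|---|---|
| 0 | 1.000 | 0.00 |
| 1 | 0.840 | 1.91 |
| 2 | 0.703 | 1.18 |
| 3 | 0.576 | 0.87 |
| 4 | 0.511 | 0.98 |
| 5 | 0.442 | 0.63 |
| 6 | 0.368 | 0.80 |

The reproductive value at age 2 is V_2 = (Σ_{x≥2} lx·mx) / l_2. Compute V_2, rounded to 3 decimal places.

3.420

lx·mx for x ≥ 2: 0.82954, 0.50112, 0.50078, 0.27846, 0.2944 → sum = 2.4043
V_2 = 2.4043 / l_2 = 2.4043 / 0.703 = 3.420057… → 3.420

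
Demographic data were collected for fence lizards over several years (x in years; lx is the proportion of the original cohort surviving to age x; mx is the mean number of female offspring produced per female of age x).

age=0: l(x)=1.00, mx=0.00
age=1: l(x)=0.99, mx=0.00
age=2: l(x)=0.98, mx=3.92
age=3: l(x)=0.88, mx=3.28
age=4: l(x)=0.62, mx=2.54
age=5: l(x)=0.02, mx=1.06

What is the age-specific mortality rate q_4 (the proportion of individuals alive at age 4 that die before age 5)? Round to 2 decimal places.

q_4 = (l_4 − l_5) / l_4 = (0.62 − 0.02) / 0.62
     = 0.6 / 0.62 = 0.967742… → 0.97

0.97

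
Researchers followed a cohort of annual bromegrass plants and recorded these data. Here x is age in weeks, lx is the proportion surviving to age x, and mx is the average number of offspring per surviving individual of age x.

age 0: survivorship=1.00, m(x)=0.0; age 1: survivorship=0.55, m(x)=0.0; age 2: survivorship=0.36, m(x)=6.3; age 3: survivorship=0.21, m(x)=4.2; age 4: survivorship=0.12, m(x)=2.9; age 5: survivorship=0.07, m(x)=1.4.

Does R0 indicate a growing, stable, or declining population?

R0 = Σ lx·mx = 0 + 0 + 2.268 + 0.882 + 0.348 + 0.098 = 3.596
R0 > 1, so the population is growing.

growing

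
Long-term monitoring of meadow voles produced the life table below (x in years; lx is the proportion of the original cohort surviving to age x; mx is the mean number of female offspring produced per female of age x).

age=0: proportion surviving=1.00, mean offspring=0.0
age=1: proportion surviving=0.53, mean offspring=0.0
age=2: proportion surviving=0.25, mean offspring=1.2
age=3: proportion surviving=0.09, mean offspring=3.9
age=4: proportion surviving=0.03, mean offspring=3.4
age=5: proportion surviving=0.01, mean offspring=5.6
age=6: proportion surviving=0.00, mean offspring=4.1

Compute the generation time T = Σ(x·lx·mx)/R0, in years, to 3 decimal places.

lx·mx: 0, 0, 0.3, 0.351, 0.102, 0.056, 0 → R0 = 0.809
x·lx·mx: 0, 0, 0.6, 1.053, 0.408, 0.28, 0 → Σ = 2.341
T = 2.341 / 0.809 = 2.893696… → 2.894

2.894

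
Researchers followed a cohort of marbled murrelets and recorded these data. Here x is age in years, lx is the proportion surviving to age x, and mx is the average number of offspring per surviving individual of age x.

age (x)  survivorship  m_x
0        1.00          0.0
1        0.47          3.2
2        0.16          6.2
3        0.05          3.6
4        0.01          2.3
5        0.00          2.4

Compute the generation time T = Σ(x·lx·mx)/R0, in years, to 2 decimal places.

lx·mx: 0, 1.504, 0.992, 0.18, 0.023, 0 → R0 = 2.699
x·lx·mx: 0, 1.504, 1.984, 0.54, 0.092, 0 → Σ = 4.12
T = 4.12 / 2.699 = 1.526491… → 1.53

1.53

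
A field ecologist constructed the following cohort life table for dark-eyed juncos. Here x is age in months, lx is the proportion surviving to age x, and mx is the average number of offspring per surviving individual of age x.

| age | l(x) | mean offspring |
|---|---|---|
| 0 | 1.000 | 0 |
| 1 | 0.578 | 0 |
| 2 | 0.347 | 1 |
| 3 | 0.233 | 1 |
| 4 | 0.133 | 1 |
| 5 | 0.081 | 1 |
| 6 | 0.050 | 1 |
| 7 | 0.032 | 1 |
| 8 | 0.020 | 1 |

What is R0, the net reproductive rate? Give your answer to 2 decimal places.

0.90

lx·mx by age: 0, 0, 0.347, 0.233, 0.133, 0.081, 0.05, 0.032, 0.02
R0 = Σ lx·mx = 0.896 → 0.90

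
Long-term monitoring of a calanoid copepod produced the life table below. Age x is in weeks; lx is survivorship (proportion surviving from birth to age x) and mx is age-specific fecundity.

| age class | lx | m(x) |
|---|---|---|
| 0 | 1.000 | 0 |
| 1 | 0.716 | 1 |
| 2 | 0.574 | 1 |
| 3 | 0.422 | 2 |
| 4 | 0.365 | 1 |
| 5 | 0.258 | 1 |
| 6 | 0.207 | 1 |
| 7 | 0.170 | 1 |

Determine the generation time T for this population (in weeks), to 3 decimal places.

3.056

lx·mx: 0, 0.716, 0.574, 0.844, 0.365, 0.258, 0.207, 0.17 → R0 = 3.134
x·lx·mx: 0, 0.716, 1.148, 2.532, 1.46, 1.29, 1.242, 1.19 → Σ = 9.578
T = 9.578 / 3.134 = 3.056158… → 3.056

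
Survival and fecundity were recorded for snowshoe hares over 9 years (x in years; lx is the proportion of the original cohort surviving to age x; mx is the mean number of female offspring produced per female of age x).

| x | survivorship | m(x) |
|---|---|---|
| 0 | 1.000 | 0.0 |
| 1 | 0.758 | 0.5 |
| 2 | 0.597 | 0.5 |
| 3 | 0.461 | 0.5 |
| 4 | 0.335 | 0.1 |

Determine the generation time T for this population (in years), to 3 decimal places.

1.913

lx·mx: 0, 0.379, 0.2985, 0.2305, 0.0335 → R0 = 0.9415
x·lx·mx: 0, 0.379, 0.597, 0.6915, 0.134 → Σ = 1.8015
T = 1.8015 / 0.9415 = 1.913436… → 1.913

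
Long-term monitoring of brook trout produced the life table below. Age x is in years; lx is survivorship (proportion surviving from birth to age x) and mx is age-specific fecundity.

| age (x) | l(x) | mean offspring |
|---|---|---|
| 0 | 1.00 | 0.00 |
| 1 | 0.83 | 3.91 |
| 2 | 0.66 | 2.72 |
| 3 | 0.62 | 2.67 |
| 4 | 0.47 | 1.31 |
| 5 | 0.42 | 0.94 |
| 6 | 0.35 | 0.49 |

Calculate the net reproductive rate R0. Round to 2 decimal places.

7.88

lx·mx by age: 0, 3.2453, 1.7952, 1.6554, 0.6157, 0.3948, 0.1715
R0 = Σ lx·mx = 7.8779 → 7.88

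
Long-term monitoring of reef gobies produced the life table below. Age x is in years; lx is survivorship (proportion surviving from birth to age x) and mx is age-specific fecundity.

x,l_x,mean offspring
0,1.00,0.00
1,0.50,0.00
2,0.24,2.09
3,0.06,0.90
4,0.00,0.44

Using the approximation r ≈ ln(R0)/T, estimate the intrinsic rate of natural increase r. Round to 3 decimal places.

-0.280

R0 = Σ lx·mx = 0 + 0 + 0.5016 + 0.054 + 0 = 0.5556
Σ x·lx·mx = 1.1652; T = 1.1652/0.5556 = 2.09719…
r ≈ ln(R0)/T = ln(0.5556)/2.09719… = -0.28024… → -0.280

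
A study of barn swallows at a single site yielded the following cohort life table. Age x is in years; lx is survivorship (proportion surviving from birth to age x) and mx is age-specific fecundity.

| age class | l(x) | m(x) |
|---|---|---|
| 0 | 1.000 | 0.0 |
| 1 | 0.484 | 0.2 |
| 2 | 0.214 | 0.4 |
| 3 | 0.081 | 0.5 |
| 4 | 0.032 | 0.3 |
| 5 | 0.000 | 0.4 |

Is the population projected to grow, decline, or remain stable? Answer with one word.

declining

R0 = Σ lx·mx = 0 + 0.0968 + 0.0856 + 0.0405 + 0.0096 + 0 = 0.2325
R0 < 1, so the population is declining.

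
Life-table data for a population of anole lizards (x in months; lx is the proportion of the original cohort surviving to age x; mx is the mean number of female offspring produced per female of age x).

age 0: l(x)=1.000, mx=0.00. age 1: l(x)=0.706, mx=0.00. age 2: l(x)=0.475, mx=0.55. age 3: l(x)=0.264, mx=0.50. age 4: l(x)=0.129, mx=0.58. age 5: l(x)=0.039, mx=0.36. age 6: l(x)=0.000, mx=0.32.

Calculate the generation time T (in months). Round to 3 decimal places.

2.672

lx·mx: 0, 0, 0.26125, 0.132, 0.07482, 0.01404, 0 → R0 = 0.48211
x·lx·mx: 0, 0, 0.5225, 0.396, 0.29928, 0.0702, 0 → Σ = 1.28798
T = 1.28798 / 0.48211 = 2.671548… → 2.672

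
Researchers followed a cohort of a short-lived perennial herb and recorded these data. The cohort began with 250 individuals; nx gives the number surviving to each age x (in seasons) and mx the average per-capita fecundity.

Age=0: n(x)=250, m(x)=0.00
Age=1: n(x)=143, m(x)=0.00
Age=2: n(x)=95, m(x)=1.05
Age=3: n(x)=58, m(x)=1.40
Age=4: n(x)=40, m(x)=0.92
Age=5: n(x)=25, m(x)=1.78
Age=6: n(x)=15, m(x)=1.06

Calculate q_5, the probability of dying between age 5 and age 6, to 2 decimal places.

lx = nx/n0 = nx/250: 1, 0.572, 0.38, 0.232, 0.16, 0.1, 0.06
q_5 = (l_5 − l_6) / l_5 = (0.1 − 0.06) / 0.1
     = 0.04 / 0.1 = 0.4 → 0.40

0.40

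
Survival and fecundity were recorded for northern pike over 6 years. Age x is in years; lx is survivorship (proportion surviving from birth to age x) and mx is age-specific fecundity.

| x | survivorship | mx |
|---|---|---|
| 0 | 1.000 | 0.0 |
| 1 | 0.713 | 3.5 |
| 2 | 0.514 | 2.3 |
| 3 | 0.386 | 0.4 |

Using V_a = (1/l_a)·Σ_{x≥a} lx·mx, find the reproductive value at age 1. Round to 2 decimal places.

5.37

lx·mx for x ≥ 1: 2.4955, 1.1822, 0.1544 → sum = 3.8321
V_1 = 3.8321 / l_1 = 3.8321 / 0.713 = 5.374614… → 5.37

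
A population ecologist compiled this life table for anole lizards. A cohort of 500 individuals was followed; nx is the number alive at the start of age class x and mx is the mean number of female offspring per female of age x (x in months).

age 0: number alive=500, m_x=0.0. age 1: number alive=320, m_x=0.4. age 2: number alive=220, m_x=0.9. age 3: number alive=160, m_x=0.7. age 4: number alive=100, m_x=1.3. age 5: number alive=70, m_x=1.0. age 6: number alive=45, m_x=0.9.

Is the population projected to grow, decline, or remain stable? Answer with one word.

lx = nx/n0 = nx/500: 1, 0.64, 0.44, 0.32, 0.2, 0.14, 0.09
R0 = Σ lx·mx = 0 + 0.256 + 0.396 + 0.224 + 0.26 + 0.14 + 0.081 = 1.357
R0 > 1, so the population is growing.

growing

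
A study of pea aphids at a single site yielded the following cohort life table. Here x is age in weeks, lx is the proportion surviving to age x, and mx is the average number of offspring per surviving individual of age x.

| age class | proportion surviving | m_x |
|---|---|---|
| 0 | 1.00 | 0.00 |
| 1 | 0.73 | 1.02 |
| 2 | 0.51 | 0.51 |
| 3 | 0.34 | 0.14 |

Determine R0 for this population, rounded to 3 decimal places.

lx·mx by age: 0, 0.7446, 0.2601, 0.0476
R0 = Σ lx·mx = 1.0523 → 1.052

1.052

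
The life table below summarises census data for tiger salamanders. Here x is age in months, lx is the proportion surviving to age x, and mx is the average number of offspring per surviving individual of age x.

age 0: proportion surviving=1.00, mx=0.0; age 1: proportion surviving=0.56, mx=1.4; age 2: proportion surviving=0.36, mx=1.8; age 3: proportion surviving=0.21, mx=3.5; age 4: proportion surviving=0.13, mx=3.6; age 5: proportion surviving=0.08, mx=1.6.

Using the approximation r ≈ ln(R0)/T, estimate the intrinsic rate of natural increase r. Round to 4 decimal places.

0.4131

R0 = Σ lx·mx = 0 + 0.784 + 0.648 + 0.735 + 0.468 + 0.128 = 2.763
Σ x·lx·mx = 6.797; T = 6.797/2.763 = 2.46001…
r ≈ ln(R0)/T = ln(2.763)/2.46001… = 0.413136… → 0.4131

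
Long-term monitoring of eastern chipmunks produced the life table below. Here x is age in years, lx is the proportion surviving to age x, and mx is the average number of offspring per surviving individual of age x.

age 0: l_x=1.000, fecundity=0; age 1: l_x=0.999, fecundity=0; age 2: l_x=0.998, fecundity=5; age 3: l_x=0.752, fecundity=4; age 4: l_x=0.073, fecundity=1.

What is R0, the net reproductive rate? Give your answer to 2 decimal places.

lx·mx by age: 0, 0, 4.99, 3.008, 0.073
R0 = Σ lx·mx = 8.071 → 8.07

8.07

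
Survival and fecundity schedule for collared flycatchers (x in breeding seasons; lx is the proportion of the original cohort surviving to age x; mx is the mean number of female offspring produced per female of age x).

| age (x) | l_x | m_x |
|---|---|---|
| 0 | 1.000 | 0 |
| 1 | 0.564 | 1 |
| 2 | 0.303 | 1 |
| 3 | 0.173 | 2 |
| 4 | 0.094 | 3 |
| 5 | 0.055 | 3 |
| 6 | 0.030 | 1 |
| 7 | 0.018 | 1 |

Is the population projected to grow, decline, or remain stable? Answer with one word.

R0 = Σ lx·mx = 0 + 0.564 + 0.303 + 0.346 + 0.282 + 0.165 + 0.03 + 0.018 = 1.708
R0 > 1, so the population is growing.

growing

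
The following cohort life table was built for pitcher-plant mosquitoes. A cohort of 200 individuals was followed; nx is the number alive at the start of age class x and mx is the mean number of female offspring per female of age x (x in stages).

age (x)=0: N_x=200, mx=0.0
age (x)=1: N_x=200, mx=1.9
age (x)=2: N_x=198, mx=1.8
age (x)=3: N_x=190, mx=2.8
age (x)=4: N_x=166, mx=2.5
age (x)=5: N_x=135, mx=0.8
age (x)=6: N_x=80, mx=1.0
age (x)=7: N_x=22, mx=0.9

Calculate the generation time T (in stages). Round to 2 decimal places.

lx = nx/n0 = nx/200: 1, 1, 0.99, 0.95, 0.83, 0.675, 0.4, 0.11
lx·mx: 0, 1.9, 1.782, 2.66, 2.075, 0.54, 0.4, 0.099 → R0 = 9.456
x·lx·mx: 0, 1.9, 3.564, 7.98, 8.3, 2.7, 2.4, 0.693 → Σ = 27.537
T = 27.537 / 9.456 = 2.912119… → 2.91

2.91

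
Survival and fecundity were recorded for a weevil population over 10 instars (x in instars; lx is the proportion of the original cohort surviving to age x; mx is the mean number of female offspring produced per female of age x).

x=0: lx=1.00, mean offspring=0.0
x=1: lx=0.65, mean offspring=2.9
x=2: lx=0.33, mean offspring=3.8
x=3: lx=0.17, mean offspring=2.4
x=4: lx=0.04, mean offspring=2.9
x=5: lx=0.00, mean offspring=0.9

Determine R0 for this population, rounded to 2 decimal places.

3.66

lx·mx by age: 0, 1.885, 1.254, 0.408, 0.116, 0
R0 = Σ lx·mx = 3.663 → 3.66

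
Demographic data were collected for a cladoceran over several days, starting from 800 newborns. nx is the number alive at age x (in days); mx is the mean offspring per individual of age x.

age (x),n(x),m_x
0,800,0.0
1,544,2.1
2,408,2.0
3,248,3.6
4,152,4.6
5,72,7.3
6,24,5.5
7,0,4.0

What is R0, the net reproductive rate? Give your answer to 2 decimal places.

lx = nx/n0 = nx/800: 1, 0.68, 0.51, 0.31, 0.19, 0.09, 0.03, 0
lx·mx by age: 0, 1.428, 1.02, 1.116, 0.874, 0.657, 0.165, 0
R0 = Σ lx·mx = 5.26 → 5.26

5.26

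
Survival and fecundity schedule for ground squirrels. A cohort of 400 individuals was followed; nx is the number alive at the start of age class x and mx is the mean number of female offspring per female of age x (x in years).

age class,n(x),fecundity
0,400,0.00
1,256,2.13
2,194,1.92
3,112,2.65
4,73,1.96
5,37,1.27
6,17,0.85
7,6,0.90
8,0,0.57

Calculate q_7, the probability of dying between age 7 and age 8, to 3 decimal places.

1.000

lx = nx/n0 = nx/400: 1, 0.64, 0.485, 0.28, 0.1825, 0.0925, 0.0425, 0.015, 0
q_7 = (l_7 − l_8) / l_7 = (0.015 − 0) / 0.015
     = 0.015 / 0.015 = 1 → 1.000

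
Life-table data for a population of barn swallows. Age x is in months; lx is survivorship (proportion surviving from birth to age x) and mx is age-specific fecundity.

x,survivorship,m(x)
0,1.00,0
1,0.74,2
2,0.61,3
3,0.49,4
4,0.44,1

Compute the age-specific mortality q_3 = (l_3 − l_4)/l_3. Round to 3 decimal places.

q_3 = (l_3 − l_4) / l_3 = (0.49 − 0.44) / 0.49
     = 0.05 / 0.49 = 0.102041… → 0.102

0.102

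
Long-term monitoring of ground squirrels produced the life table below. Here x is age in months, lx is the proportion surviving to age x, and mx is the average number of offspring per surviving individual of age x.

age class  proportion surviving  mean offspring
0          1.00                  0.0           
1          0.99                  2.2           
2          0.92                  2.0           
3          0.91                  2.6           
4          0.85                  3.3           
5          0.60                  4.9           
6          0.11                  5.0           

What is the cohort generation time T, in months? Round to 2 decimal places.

lx·mx: 0, 2.178, 1.84, 2.366, 2.805, 2.94, 0.55 → R0 = 12.679
x·lx·mx: 0, 2.178, 3.68, 7.098, 11.22, 14.7, 3.3 → Σ = 42.176
T = 42.176 / 12.679 = 3.326445… → 3.33

3.33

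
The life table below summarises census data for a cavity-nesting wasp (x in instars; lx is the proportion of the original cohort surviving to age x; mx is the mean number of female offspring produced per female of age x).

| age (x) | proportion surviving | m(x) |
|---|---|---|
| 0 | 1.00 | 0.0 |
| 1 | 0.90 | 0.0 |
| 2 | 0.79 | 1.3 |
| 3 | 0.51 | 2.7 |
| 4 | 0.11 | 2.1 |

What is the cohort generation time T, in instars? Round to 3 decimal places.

lx·mx: 0, 0, 1.027, 1.377, 0.231 → R0 = 2.635
x·lx·mx: 0, 0, 2.054, 4.131, 0.924 → Σ = 7.109
T = 7.109 / 2.635 = 2.697913… → 2.698

2.698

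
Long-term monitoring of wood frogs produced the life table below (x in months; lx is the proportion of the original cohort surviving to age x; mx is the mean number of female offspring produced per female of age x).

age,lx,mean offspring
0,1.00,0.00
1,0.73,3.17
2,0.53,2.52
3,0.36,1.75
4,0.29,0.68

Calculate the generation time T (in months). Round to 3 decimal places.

lx·mx: 0, 2.3141, 1.3356, 0.63, 0.1972 → R0 = 4.4769
x·lx·mx: 0, 2.3141, 2.6712, 1.89, 0.7888 → Σ = 7.6641
T = 7.6641 / 4.4769 = 1.711921… → 1.712

1.712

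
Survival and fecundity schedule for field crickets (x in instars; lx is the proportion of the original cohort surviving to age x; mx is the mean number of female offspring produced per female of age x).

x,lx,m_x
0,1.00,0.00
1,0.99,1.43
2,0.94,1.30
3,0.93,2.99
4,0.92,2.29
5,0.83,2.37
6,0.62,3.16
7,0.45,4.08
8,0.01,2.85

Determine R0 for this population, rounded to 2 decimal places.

13.32

lx·mx by age: 0, 1.4157, 1.222, 2.7807, 2.1068, 1.9671, 1.9592, 1.836, 0.0285
R0 = Σ lx·mx = 13.316 → 13.32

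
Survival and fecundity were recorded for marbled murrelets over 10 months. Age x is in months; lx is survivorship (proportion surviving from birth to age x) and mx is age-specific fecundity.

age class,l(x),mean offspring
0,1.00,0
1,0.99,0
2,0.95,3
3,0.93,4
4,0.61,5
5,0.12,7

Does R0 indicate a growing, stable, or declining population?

growing

R0 = Σ lx·mx = 0 + 0 + 2.85 + 3.72 + 3.05 + 0.84 = 10.46
R0 > 1, so the population is growing.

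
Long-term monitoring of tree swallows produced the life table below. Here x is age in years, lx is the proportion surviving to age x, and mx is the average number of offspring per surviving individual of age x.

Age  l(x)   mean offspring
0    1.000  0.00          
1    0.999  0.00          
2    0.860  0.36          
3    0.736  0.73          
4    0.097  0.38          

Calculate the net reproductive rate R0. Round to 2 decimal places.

lx·mx by age: 0, 0, 0.3096, 0.53728, 0.03686
R0 = Σ lx·mx = 0.88374 → 0.88

0.88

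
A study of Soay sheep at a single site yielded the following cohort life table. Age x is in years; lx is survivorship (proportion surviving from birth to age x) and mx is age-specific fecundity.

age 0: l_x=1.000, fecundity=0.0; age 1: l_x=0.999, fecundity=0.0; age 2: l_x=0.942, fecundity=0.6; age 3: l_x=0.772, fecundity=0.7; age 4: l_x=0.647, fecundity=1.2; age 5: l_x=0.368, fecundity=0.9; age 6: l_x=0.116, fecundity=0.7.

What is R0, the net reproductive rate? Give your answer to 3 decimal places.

2.294

lx·mx by age: 0, 0, 0.5652, 0.5404, 0.7764, 0.3312, 0.0812
R0 = Σ lx·mx = 2.2944 → 2.294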